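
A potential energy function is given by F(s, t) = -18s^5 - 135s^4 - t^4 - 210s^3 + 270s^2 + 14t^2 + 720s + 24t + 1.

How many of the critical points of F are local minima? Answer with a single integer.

2

F separates as a function of s plus a function of t, so ∇F=0 decouples.
∂F/∂s = -90(s - 1)(s + 1)(s + 2)(s + 4) = 0 at s ∈ {-4, -2, -1, 1}; ∂F/∂t = -4(t - 3)(t + 1)(t + 2) = 0 at t ∈ {-2, -1, 3}.
The Hessian is diagonal: diag(F_ss, F_tt). Second derivatives: F_ss(-4)=2700, F_ss(-2)=-540, F_ss(-1)=540, F_ss(1)=-2700; F_tt(-2)=-20, F_tt(-1)=16, F_tt(3)=-80.
Local minima occur where both diagonal entries positive: (-4, -1), (-1, -1). Count: 2.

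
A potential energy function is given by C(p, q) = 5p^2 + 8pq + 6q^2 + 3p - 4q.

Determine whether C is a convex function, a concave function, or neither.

C is quadratic, so its Hessian is the constant matrix H = [[10, 8], [8, 12]].
det(H) = 56, tr(H) = 22.
det(H) > 0 and tr(H) > 0, so H is positive definite everywhere: convex.

convex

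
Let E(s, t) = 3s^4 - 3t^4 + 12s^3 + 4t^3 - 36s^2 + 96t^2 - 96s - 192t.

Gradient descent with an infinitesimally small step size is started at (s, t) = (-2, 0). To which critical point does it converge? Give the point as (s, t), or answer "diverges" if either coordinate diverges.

E is separable, so gradient descent decouples: s follows -∂E/∂s, t follows -∂E/∂t.
∂E/∂s = 12(s - 2)(s + 1)(s + 4); at s=-2 this is 96, so s decreases.
∂E/∂t = -12(t - 4)(t - 1)(t + 4); at t=0 this is -192, so t increases.
s converges to its nearest critical value -4 (a local min of the s-part); t converges to 1. The iterate converges to (-4, 1).

(-4, 1)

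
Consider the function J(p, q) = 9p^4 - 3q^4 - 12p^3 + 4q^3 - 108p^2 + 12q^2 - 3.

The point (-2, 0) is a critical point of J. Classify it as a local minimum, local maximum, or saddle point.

The mixed partial ∂²J/∂p∂q is 0, so the Hessian at any point is diag(J_pp, J_qq) = diag(36(3p^2 - 2p - 6), 12(-3q^2 + 2q + 2)).
At (-2, 0): H = diag(360, 24).
Both eigenvalues are positive, so H is positive definite: a local minimum.

local minimum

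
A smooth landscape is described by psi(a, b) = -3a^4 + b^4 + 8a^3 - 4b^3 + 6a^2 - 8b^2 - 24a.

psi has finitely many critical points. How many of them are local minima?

2

psi separates as a function of a plus a function of b, so ∇psi=0 decouples.
∂psi/∂a = -12(a - 2)(a - 1)(a + 1) = 0 at a ∈ {-1, 1, 2}; ∂psi/∂b = 4b(b - 4)(b + 1) = 0 at b ∈ {-1, 0, 4}.
The Hessian is diagonal: diag(psi_aa, psi_bb). Second derivatives: psi_aa(-1)=-72, psi_aa(1)=24, psi_aa(2)=-36; psi_bb(-1)=20, psi_bb(0)=-16, psi_bb(4)=80.
Local minima occur where both diagonal entries positive: (1, -1), (1, 4). Count: 2.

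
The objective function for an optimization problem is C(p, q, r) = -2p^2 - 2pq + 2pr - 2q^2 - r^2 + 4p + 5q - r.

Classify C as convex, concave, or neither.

concave

C is quadratic, so its Hessian is the constant matrix H = [[-4, -2, 2], [-2, -4, 0], [2, 0, -2]].
Leading principal minors: -4, 12, -8.
Signs alternate −, +, − ⇒ H ≺ 0 ⇒ concave.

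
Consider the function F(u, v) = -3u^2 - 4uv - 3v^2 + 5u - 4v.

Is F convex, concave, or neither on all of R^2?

concave

F is quadratic, so its Hessian is the constant matrix H = [[-6, -4], [-4, -6]].
det(H) = 20, tr(H) = -12.
det(H) > 0 and tr(H) < 0, so H is negative definite everywhere: concave.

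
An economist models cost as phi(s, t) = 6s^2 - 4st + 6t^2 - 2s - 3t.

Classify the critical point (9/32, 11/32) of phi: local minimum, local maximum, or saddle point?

local minimum

The Hessian of phi is constant: H = [[12, -4], [-4, 12]].
det(H) = 12·12 − (-4)² = 128.
det(H) > 0 and tr(H) = 24 > 0, so H is positive definite and the point is a local minimum.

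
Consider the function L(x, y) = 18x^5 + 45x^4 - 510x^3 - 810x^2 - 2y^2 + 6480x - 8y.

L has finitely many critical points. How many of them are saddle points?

L separates as a function of x plus a function of y, so ∇L=0 decouples.
∂L/∂x = 90(x - 3)(x - 2)(x + 3)(x + 4) = 0 at x ∈ {-4, -3, 2, 3}; ∂L/∂y = -4(y + 2) = 0 at y ∈ {-2}.
The Hessian is diagonal: diag(L_xx, L_yy). Second derivatives: L_xx(-4)=-3780, L_xx(-3)=2700, L_xx(2)=-2700, L_xx(3)=3780; L_yy(-2)=-4.
Saddle points occur where the two diagonal entries have opposite signs: (-3, -2), (3, -2). Count: 2.

2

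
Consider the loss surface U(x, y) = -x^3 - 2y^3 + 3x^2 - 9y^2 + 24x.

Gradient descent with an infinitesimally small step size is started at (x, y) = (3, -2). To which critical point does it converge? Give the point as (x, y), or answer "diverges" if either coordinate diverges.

(-2, -3)

U is separable, so gradient descent decouples: x follows -∂U/∂x, y follows -∂U/∂y.
∂U/∂x = -3(x - 4)(x + 2); at x=3 this is 15, so x decreases.
∂U/∂y = -6y(y + 3); at y=-2 this is 12, so y decreases.
x converges to its nearest critical value -2 (a local min of the x-part); y converges to -3. The iterate converges to (-2, -3).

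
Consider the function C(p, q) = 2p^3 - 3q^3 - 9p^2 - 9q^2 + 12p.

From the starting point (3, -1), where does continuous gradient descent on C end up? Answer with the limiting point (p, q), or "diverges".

C is separable, so gradient descent decouples: p follows -∂C/∂p, q follows -∂C/∂q.
∂C/∂p = 6(p - 2)(p - 1); at p=3 this is 12, so p decreases.
∂C/∂q = -9q(q + 2); at q=-1 this is 9, so q decreases.
p converges to its nearest critical value 2 (a local min of the p-part); q converges to -2. The iterate converges to (2, -2).

(2, -2)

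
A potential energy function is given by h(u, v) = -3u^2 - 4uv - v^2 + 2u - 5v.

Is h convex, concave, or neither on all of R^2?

neither

h is quadratic, so its Hessian is the constant matrix H = [[-6, -4], [-4, -2]].
det(H) = -4, tr(H) = -8.
det(H) < 0, so H is indefinite: neither convex nor concave.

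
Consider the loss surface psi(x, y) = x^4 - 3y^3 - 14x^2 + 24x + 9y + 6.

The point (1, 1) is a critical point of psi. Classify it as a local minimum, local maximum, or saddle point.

The mixed partial ∂²psi/∂x∂y is 0, so the Hessian at any point is diag(psi_xx, psi_yy) = diag(4(3x^2 - 7), -18y).
At (1, 1): H = diag(-16, -18).
Both eigenvalues are negative, so H is negative definite: a local maximum.

local maximum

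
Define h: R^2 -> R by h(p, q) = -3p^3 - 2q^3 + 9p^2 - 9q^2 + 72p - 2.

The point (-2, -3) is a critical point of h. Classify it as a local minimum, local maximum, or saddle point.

local minimum

The mixed partial ∂²h/∂p∂q is 0, so the Hessian at any point is diag(h_pp, h_qq) = diag(18(-p + 1), -6(2q + 3)).
At (-2, -3): H = diag(54, 18).
Both eigenvalues are positive, so H is positive definite: a local minimum.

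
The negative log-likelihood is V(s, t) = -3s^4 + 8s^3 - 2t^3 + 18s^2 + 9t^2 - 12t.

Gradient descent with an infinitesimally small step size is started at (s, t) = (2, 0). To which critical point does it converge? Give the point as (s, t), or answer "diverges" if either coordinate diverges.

V is separable, so gradient descent decouples: s follows -∂V/∂s, t follows -∂V/∂t.
∂V/∂s = -12s(s - 3)(s + 1); at s=2 this is 72, so s decreases.
∂V/∂t = -6(t - 2)(t - 1); at t=0 this is -12, so t increases.
s converges to its nearest critical value 0 (a local min of the s-part); t converges to 1. The iterate converges to (0, 1).

(0, 1)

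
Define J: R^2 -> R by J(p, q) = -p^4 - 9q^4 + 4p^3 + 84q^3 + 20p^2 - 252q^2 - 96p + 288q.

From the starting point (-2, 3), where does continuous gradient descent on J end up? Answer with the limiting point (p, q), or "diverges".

(2, 2)

J is separable, so gradient descent decouples: p follows -∂J/∂p, q follows -∂J/∂q.
∂J/∂p = -4(p - 4)(p - 2)(p + 3); at p=-2 this is -96, so p increases.
∂J/∂q = -36(q - 4)(q - 2)(q - 1); at q=3 this is 72, so q decreases.
p converges to its nearest critical value 2 (a local min of the p-part); q converges to 2. The iterate converges to (2, 2).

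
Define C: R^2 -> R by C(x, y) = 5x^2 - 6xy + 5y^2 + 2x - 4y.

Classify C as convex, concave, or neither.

C is quadratic, so its Hessian is the constant matrix H = [[10, -6], [-6, 10]].
det(H) = 64, tr(H) = 20.
det(H) > 0 and tr(H) > 0, so H is positive definite everywhere: convex.

convex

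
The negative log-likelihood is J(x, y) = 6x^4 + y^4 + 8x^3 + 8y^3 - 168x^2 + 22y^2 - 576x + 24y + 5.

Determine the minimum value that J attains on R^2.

-2948

J(x,y) separates as P(x) + Q(y) + 5, so its minimum is min P + min Q + 5.
P'(x) = 24(x - 4)(x + 2)(x + 3) vanishes at x ∈ {-3, -2, 4}; Q'(y) = 4(y + 1)(y + 2)(y + 3) vanishes at y ∈ {-3, -2, -1}.
Local minima of P (where P''>0): P(-3)=486, P(4)=-2944. Local minima of Q: Q(-3)=-9, Q(-1)=-9.
So the global minimum of J is P(4) + Q(-3) + 5 = -2944 − 9 + 5 = -2948, attained at (4, -3).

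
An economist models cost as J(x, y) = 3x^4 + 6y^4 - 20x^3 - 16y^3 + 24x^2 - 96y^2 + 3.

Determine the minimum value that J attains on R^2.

J(x,y) separates as P(x) + Q(y) + 3, so its minimum is min P + min Q + 3.
P'(x) = 12x(x - 4)(x - 1) vanishes at x ∈ {0, 1, 4}; Q'(y) = 24y(y - 4)(y + 2) vanishes at y ∈ {-2, 0, 4}.
Local minima of P (where P''>0): P(0)=0, P(4)=-128. Local minima of Q: Q(-2)=-160, Q(4)=-1024.
So the global minimum of J is P(4) + Q(4) + 3 = -128 − 1024 + 3 = -1149, attained at (4, 4).

-1149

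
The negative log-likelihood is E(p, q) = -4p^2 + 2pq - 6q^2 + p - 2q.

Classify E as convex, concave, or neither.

E is quadratic, so its Hessian is the constant matrix H = [[-8, 2], [2, -12]].
det(H) = 92, tr(H) = -20.
det(H) > 0 and tr(H) < 0, so H is negative definite everywhere: concave.

concave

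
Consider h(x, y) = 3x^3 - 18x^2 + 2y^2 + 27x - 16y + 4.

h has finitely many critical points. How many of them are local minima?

1

h separates as a function of x plus a function of y, so ∇h=0 decouples.
∂h/∂x = 9(x - 3)(x - 1) = 0 at x ∈ {1, 3}; ∂h/∂y = 4(y - 4) = 0 at y ∈ {4}.
The Hessian is diagonal: diag(h_xx, h_yy). Second derivatives: h_xx(1)=-18, h_xx(3)=18; h_yy(4)=4.
Local minima occur where both diagonal entries positive: (3, 4). Count: 1.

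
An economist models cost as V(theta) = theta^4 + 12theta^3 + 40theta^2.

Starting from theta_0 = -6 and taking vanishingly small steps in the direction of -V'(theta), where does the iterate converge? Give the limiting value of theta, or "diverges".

V'(theta) = 4theta(theta + 4)(theta + 5), so V'(-6) = -48.
Gradient descent moves in the -V' direction, i.e. theta is increasing.
The nearest critical point in that direction is theta = -5, where V'' = 20 > 0 (a local minimum). The iterate converges there.

-5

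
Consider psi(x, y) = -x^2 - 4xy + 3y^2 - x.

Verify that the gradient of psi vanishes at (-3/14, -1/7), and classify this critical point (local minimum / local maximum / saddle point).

∇psi = (-2x - 4y - 1, -4x + 6y); substituting (-3/14, -1/7) gives ∇psi = (0, 0), so (-3/14, -1/7) is indeed a critical point.
The Hessian of psi is constant: H = [[-2, -4], [-4, 6]].
det(H) = (-2)·6 − (-4)² = -28.
Since det(H) < 0, H is indefinite and the critical point is a saddle point.

saddle point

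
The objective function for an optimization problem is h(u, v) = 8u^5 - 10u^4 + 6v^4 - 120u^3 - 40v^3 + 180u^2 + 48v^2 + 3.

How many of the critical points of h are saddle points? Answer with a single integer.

6

h separates as a function of u plus a function of v, so ∇h=0 decouples.
∂h/∂u = 40u(u - 3)(u - 1)(u + 3) = 0 at u ∈ {-3, 0, 1, 3}; ∂h/∂v = 24v(v - 4)(v - 1) = 0 at v ∈ {0, 1, 4}.
The Hessian is diagonal: diag(h_uu, h_vv). Second derivatives: h_uu(-3)=-2880, h_uu(0)=360, h_uu(1)=-320, h_uu(3)=1440; h_vv(0)=96, h_vv(1)=-72, h_vv(4)=288.
Saddle points occur where the two diagonal entries have opposite signs: (-3, 0), (-3, 4), (0, 1), (1, 0), (1, 4), (3, 1). Count: 6.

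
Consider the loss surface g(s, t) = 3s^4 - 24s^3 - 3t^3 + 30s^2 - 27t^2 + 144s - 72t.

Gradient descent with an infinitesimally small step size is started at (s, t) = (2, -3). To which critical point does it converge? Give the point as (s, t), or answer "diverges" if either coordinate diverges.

g is separable, so gradient descent decouples: s follows -∂g/∂s, t follows -∂g/∂t.
∂g/∂s = 12(s - 4)(s - 3)(s + 1); at s=2 this is 72, so s decreases.
∂g/∂t = -9(t + 2)(t + 4); at t=-3 this is 9, so t decreases.
s converges to its nearest critical value -1 (a local min of the s-part); t converges to -4. The iterate converges to (-1, -4).

(-1, -4)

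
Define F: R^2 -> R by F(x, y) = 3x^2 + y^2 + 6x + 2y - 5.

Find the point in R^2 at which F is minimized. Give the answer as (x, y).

(-1, -1)

F(x,y) separates as P(x) + Q(y) − 5, so its minimum is min P + min Q − 5.
P'(x) = 6x + 6 vanishes at x ∈ {-1}; Q'(y) = 2y + 2 vanishes at y ∈ {-1}.
Local minima of P (where P''>0): P(-1)=-3. Local minima of Q: Q(-1)=-1.
So the global minimum of F is P(-1) + Q(-1) − 5 = -3 − 1 − 5 = -9, attained at (-1, -1).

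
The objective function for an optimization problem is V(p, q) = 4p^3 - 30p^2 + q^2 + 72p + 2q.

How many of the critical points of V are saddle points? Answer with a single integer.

1

V separates as a function of p plus a function of q, so ∇V=0 decouples.
∂V/∂p = 12(p - 3)(p - 2) = 0 at p ∈ {2, 3}; ∂V/∂q = 2(q + 1) = 0 at q ∈ {-1}.
The Hessian is diagonal: diag(V_pp, V_qq). Second derivatives: V_pp(2)=-12, V_pp(3)=12; V_qq(-1)=2.
Saddle points occur where the two diagonal entries have opposite signs: (2, -1). Count: 1.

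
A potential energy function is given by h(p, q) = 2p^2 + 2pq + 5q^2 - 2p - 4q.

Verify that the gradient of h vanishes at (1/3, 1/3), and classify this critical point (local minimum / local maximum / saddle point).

∇h = (4p + 2q - 2, 2p + 10q - 4); substituting (1/3, 1/3) gives ∇h = (0, 0), so (1/3, 1/3) is indeed a critical point.
The Hessian of h is constant: H = [[4, 2], [2, 10]].
det(H) = 4·10 − 2² = 36.
det(H) > 0 and tr(H) = 14 > 0, so H is positive definite and the point is a local minimum.

local minimum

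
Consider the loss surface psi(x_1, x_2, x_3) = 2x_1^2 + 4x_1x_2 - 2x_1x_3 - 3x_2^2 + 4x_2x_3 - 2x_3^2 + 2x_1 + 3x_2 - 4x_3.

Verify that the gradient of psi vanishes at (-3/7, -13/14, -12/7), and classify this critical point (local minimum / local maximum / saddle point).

saddle point

∇psi = (4x_1 + 4x_2 - 2x_3 + 2, 4x_1 - 6x_2 + 4x_3 + 3, -2x_1 + 4x_2 - 4x_3 - 4); substituting (-3/7, -13/14, -12/7) gives ∇psi = (0, 0, 0), so (-3/7, -13/14, -12/7) is indeed a critical point.
The Hessian is constant: H = [[4, 4, -2], [4, -6, 4], [-2, 4, -4]].
Leading principal minors: Δ₁ = 4, Δ₂ = -40, Δ₃ = 56.
The minors fit neither the all-positive nor the alternating-sign pattern, so H is indefinite: a saddle point.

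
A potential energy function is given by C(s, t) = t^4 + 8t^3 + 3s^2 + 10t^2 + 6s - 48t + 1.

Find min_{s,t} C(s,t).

-31

C(s,t) separates as P(s) + Q(t) + 1, so its minimum is min P + min Q + 1.
P'(s) = 6s + 6 vanishes at s ∈ {-1}; Q'(t) = 4(t - 1)(t + 3)(t + 4) vanishes at t ∈ {-4, -3, 1}.
Local minima of P (where P''>0): P(-1)=-3. Local minima of Q: Q(-4)=96, Q(1)=-29.
So the global minimum of C is P(-1) + Q(1) + 1 = -3 − 29 + 1 = -31, attained at (-1, 1).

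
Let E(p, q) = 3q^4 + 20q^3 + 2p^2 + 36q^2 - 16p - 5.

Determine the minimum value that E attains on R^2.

-37

E(p,q) separates as A(p) + B(q) − 5, so its minimum is min A + min B − 5.
A'(p) = 4p - 16 vanishes at p ∈ {4}; B'(q) = 12q(q + 2)(q + 3) vanishes at q ∈ {-3, -2, 0}.
Local minima of A (where A''>0): A(4)=-32. Local minima of B: B(-3)=27, B(0)=0.
So the global minimum of E is A(4) + B(0) − 5 = -32 + 0 − 5 = -37, attained at (4, 0).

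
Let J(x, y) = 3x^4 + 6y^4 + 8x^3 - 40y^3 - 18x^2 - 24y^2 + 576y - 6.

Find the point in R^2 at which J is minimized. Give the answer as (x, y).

J(x,y) separates as P(x) + Q(y) − 6, so its minimum is min P + min Q − 6.
P'(x) = 12x(x - 1)(x + 3) vanishes at x ∈ {-3, 0, 1}; Q'(y) = 24(y - 4)(y - 3)(y + 2) vanishes at y ∈ {-2, 3, 4}.
Local minima of P (where P''>0): P(-3)=-135, P(1)=-7. Local minima of Q: Q(-2)=-832, Q(4)=896.
So the global minimum of J is P(-3) + Q(-2) − 6 = -135 − 832 − 6 = -973, attained at (-3, -2).

(-3, -2)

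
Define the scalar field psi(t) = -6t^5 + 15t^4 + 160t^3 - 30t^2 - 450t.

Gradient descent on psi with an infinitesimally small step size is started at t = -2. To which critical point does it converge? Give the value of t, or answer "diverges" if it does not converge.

-3

psi'(t) = -30(t - 5)(t - 1)(t + 1)(t + 3), so psi'(-2) = 630.
Gradient descent moves in the -psi' direction, i.e. t is decreasing.
The nearest critical point in that direction is t = -3, where psi'' = 1920 > 0 (a local minimum). The iterate converges there.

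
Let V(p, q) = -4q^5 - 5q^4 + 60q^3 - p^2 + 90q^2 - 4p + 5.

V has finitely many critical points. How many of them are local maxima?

2

V separates as a function of p plus a function of q, so ∇V=0 decouples.
∂V/∂p = -2(p + 2) = 0 at p ∈ {-2}; ∂V/∂q = -20q(q - 3)(q + 1)(q + 3) = 0 at q ∈ {-3, -1, 0, 3}.
The Hessian is diagonal: diag(V_pp, V_qq). Second derivatives: V_pp(-2)=-2; V_qq(-3)=720, V_qq(-1)=-160, V_qq(0)=180, V_qq(3)=-1440.
Local maxima occur where both diagonal entries negative: (-2, -1), (-2, 3). Count: 2.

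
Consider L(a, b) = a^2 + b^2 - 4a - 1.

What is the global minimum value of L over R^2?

L(a,b) separates as P(a) + Q(b) − 1, so its minimum is min P + min Q − 1.
P'(a) = 2a - 4 vanishes at a ∈ {2}; Q'(b) = 2b vanishes at b ∈ {0}.
Local minima of P (where P''>0): P(2)=-4. Local minima of Q: Q(0)=0.
So the global minimum of L is P(2) + Q(0) − 1 = -4 + 0 − 1 = -5, attained at (2, 0).

-5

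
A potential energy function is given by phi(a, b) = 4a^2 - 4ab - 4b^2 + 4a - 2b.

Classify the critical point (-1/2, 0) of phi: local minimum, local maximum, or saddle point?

saddle point

The Hessian of phi is constant: H = [[8, -4], [-4, -8]].
det(H) = 8·(-8) − (-4)² = -80.
Since det(H) < 0, H is indefinite and the critical point is a saddle point.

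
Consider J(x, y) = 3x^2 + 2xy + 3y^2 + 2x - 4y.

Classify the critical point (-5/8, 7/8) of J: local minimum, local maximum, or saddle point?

local minimum

The Hessian of J is constant: H = [[6, 2], [2, 6]].
det(H) = 6·6 − 2² = 32.
det(H) > 0 and tr(H) = 12 > 0, so H is positive definite and the point is a local minimum.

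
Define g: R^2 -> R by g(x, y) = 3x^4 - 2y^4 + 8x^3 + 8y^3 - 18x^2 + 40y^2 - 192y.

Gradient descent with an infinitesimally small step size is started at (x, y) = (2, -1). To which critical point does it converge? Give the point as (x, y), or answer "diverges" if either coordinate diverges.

g is separable, so gradient descent decouples: x follows -∂g/∂x, y follows -∂g/∂y.
∂g/∂x = 12x(x - 1)(x + 3); at x=2 this is 120, so x decreases.
∂g/∂y = -8(y - 4)(y - 2)(y + 3); at y=-1 this is -240, so y increases.
x converges to its nearest critical value 1 (a local min of the x-part); y converges to 2. The iterate converges to (1, 2).

(1, 2)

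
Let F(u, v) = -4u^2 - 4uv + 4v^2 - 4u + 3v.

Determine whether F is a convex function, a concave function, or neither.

neither

F is quadratic, so its Hessian is the constant matrix H = [[-8, -4], [-4, 8]].
det(H) = -80, tr(H) = 0.
det(H) < 0, so H is indefinite: neither convex nor concave.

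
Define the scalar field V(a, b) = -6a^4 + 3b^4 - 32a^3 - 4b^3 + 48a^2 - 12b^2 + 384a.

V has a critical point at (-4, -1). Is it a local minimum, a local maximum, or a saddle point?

saddle point

The mixed partial ∂²V/∂a∂b is 0, so the Hessian at any point is diag(V_aa, V_bb) = diag(24(-3a^2 - 8a + 4), 12(3b^2 - 2b - 2)).
At (-4, -1): H = diag(-288, 36).
The eigenvalues have opposite signs, so H is indefinite: a saddle point.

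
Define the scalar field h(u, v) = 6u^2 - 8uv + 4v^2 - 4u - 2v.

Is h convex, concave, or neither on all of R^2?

convex

h is quadratic, so its Hessian is the constant matrix H = [[12, -8], [-8, 8]].
det(H) = 32, tr(H) = 20.
det(H) > 0 and tr(H) > 0, so H is positive definite everywhere: convex.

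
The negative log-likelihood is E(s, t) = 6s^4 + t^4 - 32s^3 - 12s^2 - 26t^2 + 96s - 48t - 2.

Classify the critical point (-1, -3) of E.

The mixed partial ∂²E/∂s∂t is 0, so the Hessian at any point is diag(E_ss, E_tt) = diag(24(3s^2 - 8s - 1), 4(3t^2 - 13)).
At (-1, -3): H = diag(240, 56).
Both eigenvalues are positive, so H is positive definite: a local minimum.

local minimum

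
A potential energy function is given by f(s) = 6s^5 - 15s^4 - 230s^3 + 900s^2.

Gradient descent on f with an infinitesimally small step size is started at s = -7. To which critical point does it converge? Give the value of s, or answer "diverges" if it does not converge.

diverges

f'(s) = 30s(s - 4)(s - 3)(s + 5), so f'(-7) = 46200.
Gradient descent moves in the -f' direction, i.e. s is decreasing.
There is no critical point below s=-7, and f' keeps the same sign, so the iterate runs off to −∞.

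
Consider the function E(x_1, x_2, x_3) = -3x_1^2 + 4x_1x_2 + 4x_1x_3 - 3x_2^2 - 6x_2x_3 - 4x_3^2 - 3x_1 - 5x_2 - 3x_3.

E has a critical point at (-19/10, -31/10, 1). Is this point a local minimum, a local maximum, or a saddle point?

local maximum

The Hessian is constant: H = [[-6, 4, 4], [4, -6, -6], [4, -6, -8]].
Leading principal minors: Δ₁ = -6, Δ₂ = 20, Δ₃ = -40.
The minors alternate sign starting negative (−, +, −), so H is negative definite: a local maximum.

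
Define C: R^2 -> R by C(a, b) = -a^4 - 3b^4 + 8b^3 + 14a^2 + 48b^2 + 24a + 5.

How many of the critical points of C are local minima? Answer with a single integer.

C separates as a function of a plus a function of b, so ∇C=0 decouples.
∂C/∂a = -4(a - 3)(a + 1)(a + 2) = 0 at a ∈ {-2, -1, 3}; ∂C/∂b = -12b(b - 4)(b + 2) = 0 at b ∈ {-2, 0, 4}.
The Hessian is diagonal: diag(C_aa, C_bb). Second derivatives: C_aa(-2)=-20, C_aa(-1)=16, C_aa(3)=-80; C_bb(-2)=-144, C_bb(0)=96, C_bb(4)=-288.
Local minima occur where both diagonal entries positive: (-1, 0). Count: 1.

1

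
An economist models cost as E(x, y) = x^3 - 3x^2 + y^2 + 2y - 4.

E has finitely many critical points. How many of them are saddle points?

E separates as a function of x plus a function of y, so ∇E=0 decouples.
∂E/∂x = 3x(x - 2) = 0 at x ∈ {0, 2}; ∂E/∂y = 2(y + 1) = 0 at y ∈ {-1}.
The Hessian is diagonal: diag(E_xx, E_yy). Second derivatives: E_xx(0)=-6, E_xx(2)=6; E_yy(-1)=2.
Saddle points occur where the two diagonal entries have opposite signs: (0, -1). Count: 1.

1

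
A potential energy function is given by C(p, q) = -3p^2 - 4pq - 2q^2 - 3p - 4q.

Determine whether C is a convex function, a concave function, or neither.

C is quadratic, so its Hessian is the constant matrix H = [[-6, -4], [-4, -4]].
det(H) = 8, tr(H) = -10.
det(H) > 0 and tr(H) < 0, so H is negative definite everywhere: concave.

concave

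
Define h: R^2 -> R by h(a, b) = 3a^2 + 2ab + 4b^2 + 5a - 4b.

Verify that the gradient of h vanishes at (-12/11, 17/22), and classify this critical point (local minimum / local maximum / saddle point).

∇h = (6a + 2b + 5, 2a + 8b - 4); substituting (-12/11, 17/22) gives ∇h = (0, 0), so (-12/11, 17/22) is indeed a critical point.
The Hessian of h is constant: H = [[6, 2], [2, 8]].
det(H) = 6·8 − 2² = 44.
det(H) > 0 and tr(H) = 14 > 0, so H is positive definite and the point is a local minimum.

local minimum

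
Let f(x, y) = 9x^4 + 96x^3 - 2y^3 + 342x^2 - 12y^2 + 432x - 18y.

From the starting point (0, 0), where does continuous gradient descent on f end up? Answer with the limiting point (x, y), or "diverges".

diverges

f is separable, so gradient descent decouples: x follows -∂f/∂x, y follows -∂f/∂y.
∂f/∂x = 36(x + 1)(x + 3)(x + 4); at x=0 this is 432, so x decreases.
∂f/∂y = -6(y + 1)(y + 3); at y=0 this is -18, so y increases.
The y-coordinate has no critical point in that direction and runs off to infinity.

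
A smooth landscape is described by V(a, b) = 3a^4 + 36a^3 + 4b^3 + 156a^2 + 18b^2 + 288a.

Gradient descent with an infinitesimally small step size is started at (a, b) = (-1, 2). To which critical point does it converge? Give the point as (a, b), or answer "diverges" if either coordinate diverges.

(-2, 0)

V is separable, so gradient descent decouples: a follows -∂V/∂a, b follows -∂V/∂b.
∂V/∂a = 12(a + 2)(a + 3)(a + 4); at a=-1 this is 72, so a decreases.
∂V/∂b = 12b(b + 3); at b=2 this is 120, so b decreases.
a converges to its nearest critical value -2 (a local min of the a-part); b converges to 0. The iterate converges to (-2, 0).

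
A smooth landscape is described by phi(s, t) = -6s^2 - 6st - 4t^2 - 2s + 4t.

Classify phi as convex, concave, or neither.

phi is quadratic, so its Hessian is the constant matrix H = [[-12, -6], [-6, -8]].
det(H) = 60, tr(H) = -20.
det(H) > 0 and tr(H) < 0, so H is negative definite everywhere: concave.

concave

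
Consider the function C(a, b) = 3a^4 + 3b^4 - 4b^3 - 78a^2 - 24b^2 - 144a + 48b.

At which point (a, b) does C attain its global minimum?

C(a,b) separates as P(a) + Q(b), so its minimum is min P + min Q.
P'(a) = 12(a - 4)(a + 1)(a + 3) vanishes at a ∈ {-3, -1, 4}; Q'(b) = 12(b - 2)(b - 1)(b + 2) vanishes at b ∈ {-2, 1, 2}.
Local minima of P (where P''>0): P(-3)=-27, P(4)=-1056. Local minima of Q: Q(-2)=-112, Q(2)=16.
So the global minimum of C is P(4) + Q(-2) = -1056 − 112 = -1168, attained at (4, -2).

(4, -2)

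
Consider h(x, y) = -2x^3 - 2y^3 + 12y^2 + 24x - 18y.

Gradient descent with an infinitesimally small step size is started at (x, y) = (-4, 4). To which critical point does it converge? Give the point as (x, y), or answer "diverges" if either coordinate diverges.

diverges

h is separable, so gradient descent decouples: x follows -∂h/∂x, y follows -∂h/∂y.
∂h/∂x = -6(x - 2)(x + 2); at x=-4 this is -72, so x increases.
∂h/∂y = -6(y - 3)(y - 1); at y=4 this is -18, so y increases.
The y-coordinate has no critical point in that direction and runs off to infinity.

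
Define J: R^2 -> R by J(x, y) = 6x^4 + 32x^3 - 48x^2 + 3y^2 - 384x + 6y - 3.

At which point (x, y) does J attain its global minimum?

J(x,y) separates as P(x) + Q(y) − 3, so its minimum is min P + min Q − 3.
P'(x) = 24(x - 2)(x + 2)(x + 4) vanishes at x ∈ {-4, -2, 2}; Q'(y) = 6y + 6 vanishes at y ∈ {-1}.
Local minima of P (where P''>0): P(-4)=256, P(2)=-608. Local minima of Q: Q(-1)=-3.
So the global minimum of J is P(2) + Q(-1) − 3 = -608 − 3 − 3 = -614, attained at (2, -1).

(2, -1)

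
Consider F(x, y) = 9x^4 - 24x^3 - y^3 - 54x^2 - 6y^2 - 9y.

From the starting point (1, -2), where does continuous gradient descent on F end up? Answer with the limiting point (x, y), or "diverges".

F is separable, so gradient descent decouples: x follows -∂F/∂x, y follows -∂F/∂y.
∂F/∂x = 36x(x - 3)(x + 1); at x=1 this is -144, so x increases.
∂F/∂y = -3(y + 1)(y + 3); at y=-2 this is 3, so y decreases.
x converges to its nearest critical value 3 (a local min of the x-part); y converges to -3. The iterate converges to (3, -3).

(3, -3)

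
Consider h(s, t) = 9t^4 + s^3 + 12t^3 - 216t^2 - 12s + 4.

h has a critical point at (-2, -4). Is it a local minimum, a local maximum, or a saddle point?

saddle point

The mixed partial ∂²h/∂s∂t is 0, so the Hessian at any point is diag(h_ss, h_tt) = diag(6s, 36(3t^2 + 2t - 12)).
At (-2, -4): H = diag(-12, 1008).
The eigenvalues have opposite signs, so H is indefinite: a saddle point.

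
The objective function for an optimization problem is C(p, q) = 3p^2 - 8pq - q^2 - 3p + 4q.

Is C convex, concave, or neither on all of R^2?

neither

C is quadratic, so its Hessian is the constant matrix H = [[6, -8], [-8, -2]].
det(H) = -76, tr(H) = 4.
det(H) < 0, so H is indefinite: neither convex nor concave.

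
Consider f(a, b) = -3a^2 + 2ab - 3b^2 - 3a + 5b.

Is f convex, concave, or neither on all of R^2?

concave

f is quadratic, so its Hessian is the constant matrix H = [[-6, 2], [2, -6]].
det(H) = 32, tr(H) = -12.
det(H) > 0 and tr(H) < 0, so H is negative definite everywhere: concave.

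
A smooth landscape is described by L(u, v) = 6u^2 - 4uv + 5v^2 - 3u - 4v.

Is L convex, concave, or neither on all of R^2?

convex

L is quadratic, so its Hessian is the constant matrix H = [[12, -4], [-4, 10]].
det(H) = 104, tr(H) = 22.
det(H) > 0 and tr(H) > 0, so H is positive definite everywhere: convex.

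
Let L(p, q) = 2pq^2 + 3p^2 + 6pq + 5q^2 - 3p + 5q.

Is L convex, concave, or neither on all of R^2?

neither

The term 2pq^2 is cubic, so the Hessian is not constant.
∂²L/∂q² = 4p + 10, which takes both signs as p varies (negative for sufficiently negative p). A diagonal entry of the Hessian changing sign means the Hessian is neither positive- nor negative-semidefinite on all of R^2.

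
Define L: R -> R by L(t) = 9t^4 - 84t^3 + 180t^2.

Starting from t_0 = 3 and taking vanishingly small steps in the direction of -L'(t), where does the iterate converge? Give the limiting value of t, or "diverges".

5

L'(t) = 36t(t - 5)(t - 2), so L'(3) = -216.
Gradient descent moves in the -L' direction, i.e. t is increasing.
The nearest critical point in that direction is t = 5, where L'' = 540 > 0 (a local minimum). The iterate converges there.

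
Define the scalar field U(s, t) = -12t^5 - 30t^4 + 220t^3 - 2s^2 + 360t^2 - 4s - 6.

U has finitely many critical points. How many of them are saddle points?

U separates as a function of s plus a function of t, so ∇U=0 decouples.
∂U/∂s = -4(s + 1) = 0 at s ∈ {-1}; ∂U/∂t = -60t(t - 3)(t + 1)(t + 4) = 0 at t ∈ {-4, -1, 0, 3}.
The Hessian is diagonal: diag(U_ss, U_tt). Second derivatives: U_ss(-1)=-4; U_tt(-4)=5040, U_tt(-1)=-720, U_tt(0)=720, U_tt(3)=-5040.
Saddle points occur where the two diagonal entries have opposite signs: (-1, -4), (-1, 0). Count: 2.

2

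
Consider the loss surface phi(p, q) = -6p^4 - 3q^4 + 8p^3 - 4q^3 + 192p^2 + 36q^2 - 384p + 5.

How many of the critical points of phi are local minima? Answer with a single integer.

phi separates as a function of p plus a function of q, so ∇phi=0 decouples.
∂phi/∂p = -24(p - 4)(p - 1)(p + 4) = 0 at p ∈ {-4, 1, 4}; ∂phi/∂q = -12q(q - 2)(q + 3) = 0 at q ∈ {-3, 0, 2}.
The Hessian is diagonal: diag(phi_pp, phi_qq). Second derivatives: phi_pp(-4)=-960, phi_pp(1)=360, phi_pp(4)=-576; phi_qq(-3)=-180, phi_qq(0)=72, phi_qq(2)=-120.
Local minima occur where both diagonal entries positive: (1, 0). Count: 1.

1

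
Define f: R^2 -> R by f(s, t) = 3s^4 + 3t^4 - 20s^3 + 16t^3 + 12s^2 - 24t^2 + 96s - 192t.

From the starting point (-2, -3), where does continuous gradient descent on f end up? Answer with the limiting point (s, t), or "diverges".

(-1, -4)

f is separable, so gradient descent decouples: s follows -∂f/∂s, t follows -∂f/∂t.
∂f/∂s = 12(s - 4)(s - 2)(s + 1); at s=-2 this is -288, so s increases.
∂f/∂t = 12(t - 2)(t + 2)(t + 4); at t=-3 this is 60, so t decreases.
s converges to its nearest critical value -1 (a local min of the s-part); t converges to -4. The iterate converges to (-1, -4).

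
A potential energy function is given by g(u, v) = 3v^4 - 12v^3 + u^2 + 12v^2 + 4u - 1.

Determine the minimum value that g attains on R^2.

g(u,v) separates as P(u) + Q(v) − 1, so its minimum is min P + min Q − 1.
P'(u) = 2u + 4 vanishes at u ∈ {-2}; Q'(v) = 12v(v - 2)(v - 1) vanishes at v ∈ {0, 1, 2}.
Local minima of P (where P''>0): P(-2)=-4. Local minima of Q: Q(0)=0, Q(2)=0.
So the global minimum of g is P(-2) + Q(0) − 1 = -4 + 0 − 1 = -5, attained at (-2, 0).

-5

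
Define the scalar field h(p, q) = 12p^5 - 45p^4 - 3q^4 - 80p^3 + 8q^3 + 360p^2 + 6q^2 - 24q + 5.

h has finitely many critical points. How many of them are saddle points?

h separates as a function of p plus a function of q, so ∇h=0 decouples.
∂h/∂p = 60p(p - 3)(p - 2)(p + 2) = 0 at p ∈ {-2, 0, 2, 3}; ∂h/∂q = -12(q - 2)(q - 1)(q + 1) = 0 at q ∈ {-1, 1, 2}.
The Hessian is diagonal: diag(h_pp, h_qq). Second derivatives: h_pp(-2)=-2400, h_pp(0)=720, h_pp(2)=-480, h_pp(3)=900; h_qq(-1)=-72, h_qq(1)=24, h_qq(2)=-36.
Saddle points occur where the two diagonal entries have opposite signs: (-2, 1), (0, -1), (0, 2), (2, 1), (3, -1), (3, 2). Count: 6.

6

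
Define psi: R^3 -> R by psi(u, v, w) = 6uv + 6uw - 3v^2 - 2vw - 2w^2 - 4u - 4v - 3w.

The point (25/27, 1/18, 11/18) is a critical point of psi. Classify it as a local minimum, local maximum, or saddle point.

The Hessian is constant: H = [[0, 6, 6], [6, -6, -2], [6, -2, -4]].
Leading principal minors: Δ₁ = 0, Δ₂ = -36, Δ₃ = 216.
The minors fit neither the all-positive nor the alternating-sign pattern, so H is indefinite: a saddle point.

saddle point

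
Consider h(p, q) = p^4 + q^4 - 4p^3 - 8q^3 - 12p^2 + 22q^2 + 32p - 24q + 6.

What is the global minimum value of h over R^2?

-67

h(p,q) separates as A(p) + B(q) + 6, so its minimum is min A + min B + 6.
A'(p) = 4(p - 4)(p - 1)(p + 2) vanishes at p ∈ {-2, 1, 4}; B'(q) = 4(q - 3)(q - 2)(q - 1) vanishes at q ∈ {1, 2, 3}.
Local minima of A (where A''>0): A(-2)=-64, A(4)=-64. Local minima of B: B(1)=-9, B(3)=-9.
So the global minimum of h is A(-2) + B(1) + 6 = -64 − 9 + 6 = -67, attained at (-2, 1).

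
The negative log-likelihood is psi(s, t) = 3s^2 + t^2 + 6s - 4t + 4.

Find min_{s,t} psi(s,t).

psi(s,t) separates as P(s) + Q(t) + 4, so its minimum is min P + min Q + 4.
P'(s) = 6s + 6 vanishes at s ∈ {-1}; Q'(t) = 2(t - 2) vanishes at t ∈ {2}.
Local minima of P (where P''>0): P(-1)=-3. Local minima of Q: Q(2)=-4.
So the global minimum of psi is P(-1) + Q(2) + 4 = -3 − 4 + 4 = -3, attained at (-1, 2).

-3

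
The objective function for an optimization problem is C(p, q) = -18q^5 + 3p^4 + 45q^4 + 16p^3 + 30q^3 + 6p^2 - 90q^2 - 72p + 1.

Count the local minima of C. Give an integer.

C separates as a function of p plus a function of q, so ∇C=0 decouples.
∂C/∂p = 12(p - 1)(p + 2)(p + 3) = 0 at p ∈ {-3, -2, 1}; ∂C/∂q = -90q(q - 2)(q - 1)(q + 1) = 0 at q ∈ {-1, 0, 1, 2}.
The Hessian is diagonal: diag(C_pp, C_qq). Second derivatives: C_pp(-3)=48, C_pp(-2)=-36, C_pp(1)=144; C_qq(-1)=540, C_qq(0)=-180, C_qq(1)=180, C_qq(2)=-540.
Local minima occur where both diagonal entries positive: (-3, -1), (-3, 1), (1, -1), (1, 1). Count: 4.

4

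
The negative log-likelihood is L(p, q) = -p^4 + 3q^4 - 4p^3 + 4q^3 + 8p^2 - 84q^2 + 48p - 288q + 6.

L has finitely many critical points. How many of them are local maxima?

2

L separates as a function of p plus a function of q, so ∇L=0 decouples.
∂L/∂p = -4(p - 2)(p + 2)(p + 3) = 0 at p ∈ {-3, -2, 2}; ∂L/∂q = 12(q - 4)(q + 2)(q + 3) = 0 at q ∈ {-3, -2, 4}.
The Hessian is diagonal: diag(L_pp, L_qq). Second derivatives: L_pp(-3)=-20, L_pp(-2)=16, L_pp(2)=-80; L_qq(-3)=84, L_qq(-2)=-72, L_qq(4)=504.
Local maxima occur where both diagonal entries negative: (-3, -2), (2, -2). Count: 2.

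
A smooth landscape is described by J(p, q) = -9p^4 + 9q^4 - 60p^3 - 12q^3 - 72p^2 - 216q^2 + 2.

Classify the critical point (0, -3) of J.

saddle point

The mixed partial ∂²J/∂p∂q is 0, so the Hessian at any point is diag(J_pp, J_qq) = diag(-36(3p^2 + 10p + 4), 36(3q^2 - 2q - 12)).
At (0, -3): H = diag(-144, 756).
The eigenvalues have opposite signs, so H is indefinite: a saddle point.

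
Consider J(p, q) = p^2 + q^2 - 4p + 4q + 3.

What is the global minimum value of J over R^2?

J(p,q) separates as A(p) + B(q) + 3, so its minimum is min A + min B + 3.
A'(p) = 2p - 4 vanishes at p ∈ {2}; B'(q) = 2q + 4 vanishes at q ∈ {-2}.
Local minima of A (where A''>0): A(2)=-4. Local minima of B: B(-2)=-4.
So the global minimum of J is A(2) + B(-2) + 3 = -4 − 4 + 3 = -5, attained at (2, -2).

-5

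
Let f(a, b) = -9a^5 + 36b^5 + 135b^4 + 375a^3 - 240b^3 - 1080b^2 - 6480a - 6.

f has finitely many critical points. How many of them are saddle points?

f separates as a function of a plus a function of b, so ∇f=0 decouples.
∂f/∂a = -45(a - 4)(a - 3)(a + 3)(a + 4) = 0 at a ∈ {-4, -3, 3, 4}; ∂f/∂b = 180b(b - 2)(b + 2)(b + 3) = 0 at b ∈ {-3, -2, 0, 2}.
The Hessian is diagonal: diag(f_aa, f_bb). Second derivatives: f_aa(-4)=2520, f_aa(-3)=-1890, f_aa(3)=1890, f_aa(4)=-2520; f_bb(-3)=-2700, f_bb(-2)=1440, f_bb(0)=-2160, f_bb(2)=7200.
Saddle points occur where the two diagonal entries have opposite signs: (-4, -3), (-4, 0), (-3, -2), (-3, 2), (3, -3), (3, 0), (4, -2), (4, 2). Count: 8.

8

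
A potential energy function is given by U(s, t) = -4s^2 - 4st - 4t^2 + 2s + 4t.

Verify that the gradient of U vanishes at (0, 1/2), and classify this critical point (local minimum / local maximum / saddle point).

local maximum

∇U = (-8s - 4t + 2, -4s - 8t + 4); substituting (0, 1/2) gives ∇U = (0, 0), so (0, 1/2) is indeed a critical point.
The Hessian of U is constant: H = [[-8, -4], [-4, -8]].
det(H) = (-8)·(-8) − (-4)² = 48.
det(H) > 0 and tr(H) = -16 < 0, so H is negative definite and the point is a local maximum.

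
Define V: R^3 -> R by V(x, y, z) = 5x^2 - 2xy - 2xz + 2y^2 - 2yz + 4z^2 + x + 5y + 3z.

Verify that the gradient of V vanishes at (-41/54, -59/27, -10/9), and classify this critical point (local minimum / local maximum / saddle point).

∇V = (10x - 2y - 2z + 1, -2x + 4y - 2z + 5, -2x - 2y + 8z + 3); substituting (-41/54, -59/27, -10/9) gives ∇V = (0, 0, 0), so (-41/54, -59/27, -10/9) is indeed a critical point.
The Hessian is constant: H = [[10, -2, -2], [-2, 4, -2], [-2, -2, 8]].
Leading principal minors: Δ₁ = 10, Δ₂ = 36, Δ₃ = 216.
All leading minors are positive, so H is positive definite: a local minimum.

local minimum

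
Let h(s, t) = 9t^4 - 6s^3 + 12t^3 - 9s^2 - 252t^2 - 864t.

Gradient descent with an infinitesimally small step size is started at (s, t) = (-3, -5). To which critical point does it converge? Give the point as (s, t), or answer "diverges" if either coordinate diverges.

h is separable, so gradient descent decouples: s follows -∂h/∂s, t follows -∂h/∂t.
∂h/∂s = -18s(s + 1); at s=-3 this is -108, so s increases.
∂h/∂t = 36(t - 4)(t + 2)(t + 3); at t=-5 this is -1944, so t increases.
s converges to its nearest critical value -1 (a local min of the s-part); t converges to -3. The iterate converges to (-1, -3).

(-1, -3)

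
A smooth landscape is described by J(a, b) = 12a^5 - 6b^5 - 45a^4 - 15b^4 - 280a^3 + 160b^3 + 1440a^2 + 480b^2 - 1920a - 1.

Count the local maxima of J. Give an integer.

4

J separates as a function of a plus a function of b, so ∇J=0 decouples.
∂J/∂a = 60(a - 4)(a - 2)(a - 1)(a + 4) = 0 at a ∈ {-4, 1, 2, 4}; ∂J/∂b = -30b(b - 4)(b + 2)(b + 4) = 0 at b ∈ {-4, -2, 0, 4}.
The Hessian is diagonal: diag(J_aa, J_bb). Second derivatives: J_aa(-4)=-14400, J_aa(1)=900, J_aa(2)=-720, J_aa(4)=2880; J_bb(-4)=1920, J_bb(-2)=-720, J_bb(0)=960, J_bb(4)=-5760.
Local maxima occur where both diagonal entries negative: (-4, -2), (-4, 4), (2, -2), (2, 4). Count: 4.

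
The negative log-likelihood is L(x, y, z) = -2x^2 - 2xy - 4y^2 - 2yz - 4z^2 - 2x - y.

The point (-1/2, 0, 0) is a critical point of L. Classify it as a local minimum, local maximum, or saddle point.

The Hessian is constant: H = [[-4, -2, 0], [-2, -8, -2], [0, -2, -8]].
Leading principal minors: Δ₁ = -4, Δ₂ = 28, Δ₃ = -208.
The minors alternate sign starting negative (−, +, −), so H is negative definite: a local maximum.

local maximum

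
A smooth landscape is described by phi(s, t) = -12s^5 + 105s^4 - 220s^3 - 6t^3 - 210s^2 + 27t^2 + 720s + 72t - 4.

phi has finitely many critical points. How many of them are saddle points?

4

phi separates as a function of s plus a function of t, so ∇phi=0 decouples.
∂phi/∂s = -60(s - 4)(s - 3)(s - 1)(s + 1) = 0 at s ∈ {-1, 1, 3, 4}; ∂phi/∂t = -18(t - 4)(t + 1) = 0 at t ∈ {-1, 4}.
The Hessian is diagonal: diag(phi_ss, phi_tt). Second derivatives: phi_ss(-1)=2400, phi_ss(1)=-720, phi_ss(3)=480, phi_ss(4)=-900; phi_tt(-1)=90, phi_tt(4)=-90.
Saddle points occur where the two diagonal entries have opposite signs: (-1, 4), (1, -1), (3, 4), (4, -1). Count: 4.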